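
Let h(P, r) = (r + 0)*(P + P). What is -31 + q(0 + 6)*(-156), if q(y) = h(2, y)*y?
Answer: -22495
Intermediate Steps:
h(P, r) = 2*P*r (h(P, r) = r*(2*P) = 2*P*r)
q(y) = 4*y² (q(y) = (2*2*y)*y = (4*y)*y = 4*y²)
-31 + q(0 + 6)*(-156) = -31 + (4*(0 + 6)²)*(-156) = -31 + (4*6²)*(-156) = -31 + (4*36)*(-156) = -31 + 144*(-156) = -31 - 22464 = -22495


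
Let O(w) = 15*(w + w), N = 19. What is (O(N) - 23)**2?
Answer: 299209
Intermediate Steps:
O(w) = 30*w (O(w) = 15*(2*w) = 30*w)
(O(N) - 23)**2 = (30*19 - 23)**2 = (570 - 23)**2 = 547**2 = 299209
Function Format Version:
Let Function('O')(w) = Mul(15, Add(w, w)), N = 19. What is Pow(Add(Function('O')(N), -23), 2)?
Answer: 299209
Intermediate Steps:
Function('O')(w) = Mul(30, w) (Function('O')(w) = Mul(15, Mul(2, w)) = Mul(30, w))
Pow(Add(Function('O')(N), -23), 2) = Pow(Add(Mul(30, 19), -23), 2) = Pow(Add(570, -23), 2) = Pow(547, 2) = 299209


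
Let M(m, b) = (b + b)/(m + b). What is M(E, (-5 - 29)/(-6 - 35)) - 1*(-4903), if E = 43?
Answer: 8810759/1797 ≈ 4903.0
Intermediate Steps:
M(m, b) = 2*b/(b + m) (M(m, b) = (2*b)/(b + m) = 2*b/(b + m))
M(E, (-5 - 29)/(-6 - 35)) - 1*(-4903) = 2*((-5 - 29)/(-6 - 35))/((-5 - 29)/(-6 - 35) + 43) - 1*(-4903) = 2*(-34/(-41))/(-34/(-41) + 43) + 4903 = 2*(-34*(-1/41))/(-34*(-1/41) + 43) + 4903 = 2*(34/41)/(34/41 + 43) + 4903 = 2*(34/41)/(1797/41) + 4903 = 2*(34/41)*(41/1797) + 4903 = 68/1797 + 4903 = 8810759/1797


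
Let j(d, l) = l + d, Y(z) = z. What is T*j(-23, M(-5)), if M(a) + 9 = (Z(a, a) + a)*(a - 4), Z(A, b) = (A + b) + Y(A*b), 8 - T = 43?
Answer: 4270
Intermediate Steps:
T = -35 (T = 8 - 1*43 = 8 - 43 = -35)
Z(A, b) = A + b + A*b (Z(A, b) = (A + b) + A*b = A + b + A*b)
M(a) = -9 + (-4 + a)*(a² + 3*a) (M(a) = -9 + ((a + a + a*a) + a)*(a - 4) = -9 + ((a + a + a²) + a)*(-4 + a) = -9 + ((a² + 2*a) + a)*(-4 + a) = -9 + (a² + 3*a)*(-4 + a) = -9 + (-4 + a)*(a² + 3*a))
j(d, l) = d + l
T*j(-23, M(-5)) = -35*(-23 + (-9 + (-5)³ - 1*(-5)² - 12*(-5))) = -35*(-23 + (-9 - 125 - 1*25 + 60)) = -35*(-23 + (-9 - 125 - 25 + 60)) = -35*(-23 - 99) = -35*(-122) = 4270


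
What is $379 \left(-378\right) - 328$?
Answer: $-143590$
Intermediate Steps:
$379 \left(-378\right) - 328 = -143262 - 328 = -143590$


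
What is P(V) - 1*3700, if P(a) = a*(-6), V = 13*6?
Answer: -4168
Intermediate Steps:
V = 78
P(a) = -6*a
P(V) - 1*3700 = -6*78 - 1*3700 = -468 - 3700 = -4168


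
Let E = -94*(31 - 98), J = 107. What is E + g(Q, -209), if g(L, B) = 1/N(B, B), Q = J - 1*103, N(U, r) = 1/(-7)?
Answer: 6291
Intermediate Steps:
N(U, r) = -1/7
Q = 4 (Q = 107 - 1*103 = 107 - 103 = 4)
g(L, B) = -7 (g(L, B) = 1/(-1/7) = -7)
E = 6298 (E = -94*(-67) = 6298)
E + g(Q, -209) = 6298 - 7 = 6291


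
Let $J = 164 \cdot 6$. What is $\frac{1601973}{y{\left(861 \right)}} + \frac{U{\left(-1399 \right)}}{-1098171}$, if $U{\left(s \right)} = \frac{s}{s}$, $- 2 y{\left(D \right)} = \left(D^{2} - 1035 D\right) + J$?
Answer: $\frac{586413405656}{27240131655} \approx 21.528$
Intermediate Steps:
$J = 984$
$y{\left(D \right)} = -492 - \frac{D^{2}}{2} + \frac{1035 D}{2}$ ($y{\left(D \right)} = - \frac{\left(D^{2} - 1035 D\right) + 984}{2} = - \frac{984 + D^{2} - 1035 D}{2} = -492 - \frac{D^{2}}{2} + \frac{1035 D}{2}$)
$U{\left(s \right)} = 1$
$\frac{1601973}{y{\left(861 \right)}} + \frac{U{\left(-1399 \right)}}{-1098171} = \frac{1601973}{-492 - \frac{861^{2}}{2} + \frac{1035}{2} \cdot 861} + 1 \frac{1}{-1098171} = \frac{1601973}{-492 - \frac{741321}{2} + \frac{891135}{2}} + 1 \left(- \frac{1}{1098171}\right) = \frac{1601973}{-492 - \frac{741321}{2} + \frac{891135}{2}} - \frac{1}{1098171} = \frac{1601973}{74415} - \frac{1}{1098171} = 1601973 \cdot \frac{1}{74415} - \frac{1}{1098171} = \frac{533991}{24805} - \frac{1}{1098171} = \frac{586413405656}{27240131655}$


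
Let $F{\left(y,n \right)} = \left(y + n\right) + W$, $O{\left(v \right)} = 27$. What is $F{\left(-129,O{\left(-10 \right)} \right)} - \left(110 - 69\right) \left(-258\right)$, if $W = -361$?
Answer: $10115$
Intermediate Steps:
$F{\left(y,n \right)} = -361 + n + y$ ($F{\left(y,n \right)} = \left(y + n\right) - 361 = \left(n + y\right) - 361 = -361 + n + y$)
$F{\left(-129,O{\left(-10 \right)} \right)} - \left(110 - 69\right) \left(-258\right) = \left(-361 + 27 - 129\right) - \left(110 - 69\right) \left(-258\right) = -463 - 41 \left(-258\right) = -463 - -10578 = -463 + 10578 = 10115$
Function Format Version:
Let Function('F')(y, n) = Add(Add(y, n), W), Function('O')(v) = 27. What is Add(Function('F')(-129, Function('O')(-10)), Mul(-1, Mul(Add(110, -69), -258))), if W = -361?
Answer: 10115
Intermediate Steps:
Function('F')(y, n) = Add(-361, n, y) (Function('F')(y, n) = Add(Add(y, n), -361) = Add(Add(n, y), -361) = Add(-361, n, y))
Add(Function('F')(-129, Function('O')(-10)), Mul(-1, Mul(Add(110, -69), -258))) = Add(Add(-361, 27, -129), Mul(-1, Mul(Add(110, -69), -258))) = Add(-463, Mul(-1, Mul(41, -258))) = Add(-463, Mul(-1, -10578)) = Add(-463, 10578) = 10115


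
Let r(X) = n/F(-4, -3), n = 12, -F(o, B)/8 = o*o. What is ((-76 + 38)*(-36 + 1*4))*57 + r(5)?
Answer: 2217981/32 ≈ 69312.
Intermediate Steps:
F(o, B) = -8*o² (F(o, B) = -8*o*o = -8*o²)
r(X) = -3/32 (r(X) = 12/((-8*(-4)²)) = 12/((-8*16)) = 12/(-128) = 12*(-1/128) = -3/32)
((-76 + 38)*(-36 + 1*4))*57 + r(5) = ((-76 + 38)*(-36 + 1*4))*57 - 3/32 = -38*(-36 + 4)*57 - 3/32 = -38*(-32)*57 - 3/32 = 1216*57 - 3/32 = 69312 - 3/32 = 2217981/32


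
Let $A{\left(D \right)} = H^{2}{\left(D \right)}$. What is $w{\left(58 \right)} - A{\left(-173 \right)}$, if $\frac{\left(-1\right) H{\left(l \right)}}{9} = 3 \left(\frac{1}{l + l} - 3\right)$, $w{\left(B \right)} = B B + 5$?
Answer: $- \frac{383647605}{119716} \approx -3204.6$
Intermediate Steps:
$w{\left(B \right)} = 5 + B^{2}$ ($w{\left(B \right)} = B^{2} + 5 = 5 + B^{2}$)
$H{\left(l \right)} = 81 - \frac{27}{2 l}$ ($H{\left(l \right)} = - 9 \cdot 3 \left(\frac{1}{l + l} - 3\right) = - 9 \cdot 3 \left(\frac{1}{2 l} - 3\right) = - 9 \cdot 3 \left(-3 + \frac{1}{2 l}\right) = - 9 \left(-9 + \frac{3}{2 l}\right) = 81 - \frac{27}{2 l}$)
$A{\left(D \right)} = \left(81 - \frac{27}{2 D}\right)^{2}$
$w{\left(58 \right)} - A{\left(-173 \right)} = \left(5 + 58^{2}\right) - \left(81 - \frac{27}{2 \left(-173\right)}\right)^{2} = \left(5 + 3364\right) - \left(81 - - \frac{27}{346}\right)^{2} = 3369 - \left(81 + \frac{27}{346}\right)^{2} = 3369 - \left(\frac{28053}{346}\right)^{2} = 3369 - \frac{786970809}{119716} = - \frac{383647605}{119716}$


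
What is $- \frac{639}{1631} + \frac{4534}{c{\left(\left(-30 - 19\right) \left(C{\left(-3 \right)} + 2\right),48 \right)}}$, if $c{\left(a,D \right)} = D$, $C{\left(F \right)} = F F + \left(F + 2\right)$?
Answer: $\frac{3682141}{39144} \approx 94.067$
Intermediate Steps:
$C{\left(F \right)} = 2 + F + F^{2}$ ($C{\left(F \right)} = F^{2} + \left(2 + F\right) = 2 + F + F^{2}$)
$- \frac{639}{1631} + \frac{4534}{c{\left(\left(-30 - 19\right) \left(C{\left(-3 \right)} + 2\right),48 \right)}} = - \frac{639}{1631} + \frac{4534}{48} = \left(-639\right) \frac{1}{1631} + 4534 \cdot \frac{1}{48} = - \frac{639}{1631} + \frac{2267}{24} = \frac{3682141}{39144}$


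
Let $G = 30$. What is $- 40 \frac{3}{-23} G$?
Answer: $\frac{3600}{23} \approx 156.52$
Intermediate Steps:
$- 40 \frac{3}{-23} G = - 40 \frac{3}{-23} \cdot 30 = - 40 \cdot 3 \left(- \frac{1}{23}\right) 30 = \left(-40\right) \left(- \frac{3}{23}\right) 30 = \frac{120}{23} \cdot 30 = \frac{3600}{23}$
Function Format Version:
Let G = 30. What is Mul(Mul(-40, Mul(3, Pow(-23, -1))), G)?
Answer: Rational(3600, 23) ≈ 156.52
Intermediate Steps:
Mul(Mul(-40, Mul(3, Pow(-23, -1))), G) = Mul(Mul(-40, Mul(3, Pow(-23, -1))), 30) = Mul(Mul(-40, Mul(3, Rational(-1, 23))), 30) = Mul(Mul(-40, Rational(-3, 23)), 30) = Mul(Rational(120, 23), 30) = Rational(3600, 23)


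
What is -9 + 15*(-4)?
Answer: -69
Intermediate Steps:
-9 + 15*(-4) = -9 - 60 = -69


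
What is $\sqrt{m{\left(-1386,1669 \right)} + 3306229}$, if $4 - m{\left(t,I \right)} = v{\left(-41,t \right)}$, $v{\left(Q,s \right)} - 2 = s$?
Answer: $3 \sqrt{367513} \approx 1818.7$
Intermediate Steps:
$v{\left(Q,s \right)} = 2 + s$
$m{\left(t,I \right)} = 2 - t$ ($m{\left(t,I \right)} = 4 - \left(2 + t\right) = 2 - t$)
$\sqrt{m{\left(-1386,1669 \right)} + 3306229} = \sqrt{\left(2 - -1386\right) + 3306229} = \sqrt{\left(2 + 1386\right) + 3306229} = \sqrt{1388 + 3306229} = \sqrt{3307617} = 3 \sqrt{367513}$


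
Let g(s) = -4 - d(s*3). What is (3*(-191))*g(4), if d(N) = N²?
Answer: 84804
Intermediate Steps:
g(s) = -4 - 9*s² (g(s) = -4 - (s*3)² = -4 - (3*s)² = -4 - 9*s²)
(3*(-191))*g(4) = (3*(-191))*(-4 - 9*4²) = -573*(-4 - 9*16) = -573*(-4 - 144) = -573*(-148) = 84804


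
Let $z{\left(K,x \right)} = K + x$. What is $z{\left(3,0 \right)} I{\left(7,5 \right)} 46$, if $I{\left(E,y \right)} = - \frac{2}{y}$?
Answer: $- \frac{276}{5} \approx -55.2$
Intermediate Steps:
$z{\left(3,0 \right)} I{\left(7,5 \right)} 46 = \left(3 + 0\right) \left(- \frac{2}{5}\right) 46 = 3 \left(\left(-2\right) \frac{1}{5}\right) 46 = 3 \left(- \frac{2}{5}\right) 46 = \left(- \frac{6}{5}\right) 46 = - \frac{276}{5}$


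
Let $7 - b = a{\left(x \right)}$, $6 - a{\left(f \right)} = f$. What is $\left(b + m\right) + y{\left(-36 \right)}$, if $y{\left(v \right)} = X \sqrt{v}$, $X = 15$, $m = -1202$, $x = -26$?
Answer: $-1227 + 90 i \approx -1227.0 + 90.0 i$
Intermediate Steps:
$a{\left(f \right)} = 6 - f$
$b = -25$ ($b = 7 - \left(6 - -26\right) = 7 - \left(6 + 26\right) = 7 - 32 = -25$)
$y{\left(v \right)} = 15 \sqrt{v}$
$\left(b + m\right) + y{\left(-36 \right)} = \left(-25 - 1202\right) + 15 \sqrt{-36} = -1227 + 15 \cdot 6 i = -1227 + 90 i$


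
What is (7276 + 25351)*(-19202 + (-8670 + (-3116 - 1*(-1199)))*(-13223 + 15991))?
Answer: -956754735286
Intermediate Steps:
(7276 + 25351)*(-19202 + (-8670 + (-3116 - 1*(-1199)))*(-13223 + 15991)) = 32627*(-19202 + (-8670 + (-3116 + 1199))*2768) = 32627*(-19202 + (-8670 - 1917)*2768) = 32627*(-19202 - 10587*2768) = 32627*(-19202 - 29304816) = 32627*(-29324018) = -956754735286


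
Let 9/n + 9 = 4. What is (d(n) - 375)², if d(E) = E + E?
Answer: 3583449/25 ≈ 1.4334e+5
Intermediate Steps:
n = -9/5 (n = 9/(-9 + 4) = 9/(-5) = 9*(-⅕) = -9/5 ≈ -1.8000)
d(E) = 2*E
(d(n) - 375)² = (2*(-9/5) - 375)² = (-18/5 - 375)² = (-1893/5)² = 3583449/25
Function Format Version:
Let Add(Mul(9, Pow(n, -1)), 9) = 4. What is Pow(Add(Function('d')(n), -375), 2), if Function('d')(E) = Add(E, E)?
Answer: Rational(3583449, 25) ≈ 1.4334e+5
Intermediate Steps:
n = Rational(-9, 5) (n = Mul(9, Pow(Add(-9, 4), -1)) = Mul(9, Pow(-5, -1)) = Mul(9, Rational(-1, 5)) = Rational(-9, 5) ≈ -1.8000)
Function('d')(E) = Mul(2, E)
Pow(Add(Function('d')(n), -375), 2) = Pow(Add(Mul(2, Rational(-9, 5)), -375), 2) = Pow(Add(Rational(-18, 5), -375), 2) = Pow(Rational(-1893, 5), 2) = Rational(3583449, 25)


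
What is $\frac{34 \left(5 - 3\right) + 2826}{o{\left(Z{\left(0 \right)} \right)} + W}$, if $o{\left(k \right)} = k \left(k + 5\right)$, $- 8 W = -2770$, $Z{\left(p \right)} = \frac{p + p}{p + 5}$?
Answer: $\frac{11576}{1385} \approx 8.3581$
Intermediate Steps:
$Z{\left(p \right)} = \frac{2 p}{5 + p}$
$W = \frac{1385}{4}$ ($W = \left(- \frac{1}{8}\right) \left(-2770\right) = \frac{1385}{4} \approx 346.25$)
$o{\left(k \right)} = k \left(5 + k\right)$
$\frac{34 \left(5 - 3\right) + 2826}{o{\left(Z{\left(0 \right)} \right)} + W} = \frac{34 \left(5 - 3\right) + 2826}{2 \cdot 0 \frac{1}{5 + 0} \left(5 + 2 \cdot 0 \frac{1}{5 + 0}\right) + \frac{1385}{4}} = \frac{34 \cdot 2 + 2826}{2 \cdot 0 \cdot \frac{1}{5} \left(5 + 2 \cdot 0 \cdot \frac{1}{5}\right) + \frac{1385}{4}} = \frac{68 + 2826}{2 \cdot 0 \cdot \frac{1}{5} \left(5 + 2 \cdot 0 \cdot \frac{1}{5}\right) + \frac{1385}{4}} = \frac{2894}{0 \left(5 + 0\right) + \frac{1385}{4}} = \frac{2894}{0 \cdot 5 + \frac{1385}{4}} = \frac{2894}{0 + \frac{1385}{4}} = \frac{2894}{\frac{1385}{4}} = 2894 \cdot \frac{4}{1385} = \frac{11576}{1385}$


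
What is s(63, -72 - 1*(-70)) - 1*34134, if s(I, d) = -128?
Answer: -34262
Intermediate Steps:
s(63, -72 - 1*(-70)) - 1*34134 = -128 - 1*34134 = -128 - 34134 = -34262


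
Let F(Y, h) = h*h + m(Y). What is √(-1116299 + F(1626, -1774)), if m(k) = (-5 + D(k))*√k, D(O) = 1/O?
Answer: √(5369122571652 - 13217754*√1626)/1626 ≈ 1425.0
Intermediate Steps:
m(k) = √k*(-5 + 1/k) (m(k) = (-5 + 1/k)*√k = √k*(-5 + 1/k))
F(Y, h) = h² + (1 - 5*Y)/√Y (F(Y, h) = h*h + (1 - 5*Y)/√Y = h² + (1 - 5*Y)/√Y)
√(-1116299 + F(1626, -1774)) = √(-1116299 + (1626^(-½) + (-1774)² - 5*√1626)) = √(-1116299 + (√1626/1626 + 3147076 - 5*√1626)) = √(-1116299 + (3147076 - 8129*√1626/1626)) = √(2030777 - 8129*√1626/1626)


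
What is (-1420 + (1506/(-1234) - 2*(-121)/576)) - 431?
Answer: -329057503/177696 ≈ -1851.8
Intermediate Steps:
(-1420 + (1506/(-1234) - 2*(-121)/576)) - 431 = (-1420 + (1506*(-1/1234) + 242*(1/576))) - 431 = (-1420 + (-753/617 + 121/288)) - 431 = (-1420 - 142207/177696) - 431 = -252470527/177696 - 431 = -329057503/177696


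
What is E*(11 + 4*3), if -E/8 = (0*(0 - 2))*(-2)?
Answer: 0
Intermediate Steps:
E = 0 (E = -8*0*(0 - 2)*(-2) = -8*0*(-2)*(-2) = -0*(-2) = -8*0 = 0)
E*(11 + 4*3) = 0*(11 + 4*3) = 0*(11 + 12) = 0*23 = 0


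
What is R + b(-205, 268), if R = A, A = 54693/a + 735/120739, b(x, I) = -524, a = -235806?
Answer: -4975074704311/9490326878 ≈ -524.23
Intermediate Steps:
A = -2143420239/9490326878 (A = 54693/(-235806) + 735/120739 = 54693*(-1/235806) + 735*(1/120739) = -18231/78602 + 735/120739 = -2143420239/9490326878 ≈ -0.22585)
R = -2143420239/9490326878 ≈ -0.22585
R + b(-205, 268) = -2143420239/9490326878 - 524 = -4975074704311/9490326878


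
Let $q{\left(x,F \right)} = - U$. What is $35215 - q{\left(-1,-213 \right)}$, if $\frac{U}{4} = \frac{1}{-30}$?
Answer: $\frac{528223}{15} \approx 35215.0$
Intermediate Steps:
$U = - \frac{2}{15}$ ($U = \frac{4}{-30} = 4 \left(- \frac{1}{30}\right) = - \frac{2}{15} \approx -0.13333$)
$q{\left(x,F \right)} = \frac{2}{15}$ ($q{\left(x,F \right)} = \left(-1\right) \left(- \frac{2}{15}\right) = \frac{2}{15}$)
$35215 - q{\left(-1,-213 \right)} = 35215 - \frac{2}{15} = \frac{528223}{15}$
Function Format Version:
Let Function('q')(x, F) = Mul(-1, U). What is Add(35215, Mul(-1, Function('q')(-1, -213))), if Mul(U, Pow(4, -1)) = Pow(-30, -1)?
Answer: Rational(528223, 15) ≈ 35215.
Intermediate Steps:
U = Rational(-2, 15) (U = Mul(4, Pow(-30, -1)) = Mul(4, Rational(-1, 30)) = Rational(-2, 15) ≈ -0.13333)
Function('q')(x, F) = Rational(2, 15) (Function('q')(x, F) = Mul(-1, Rational(-2, 15)) = Rational(2, 15))
Add(35215, Mul(-1, Function('q')(-1, -213))) = Add(35215, Mul(-1, Rational(2, 15))) = Add(35215, Rational(-2, 15)) = Rational(528223, 15)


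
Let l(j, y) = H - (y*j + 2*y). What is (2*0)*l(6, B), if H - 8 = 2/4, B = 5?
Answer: 0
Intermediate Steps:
H = 17/2 (H = 8 + 2/4 = 8 + 2*(¼) = 8 + ½ = 17/2 ≈ 8.5000)
l(j, y) = 17/2 - 2*y - j*y (l(j, y) = 17/2 - (y*j + 2*y) = 17/2 - (j*y + 2*y) = 17/2 - (2*y + j*y) = 17/2 + (-2*y - j*y) = 17/2 - 2*y - j*y)
(2*0)*l(6, B) = (2*0)*(17/2 - 2*5 - 1*6*5) = 0*(17/2 - 10 - 30) = 0*(-63/2) = 0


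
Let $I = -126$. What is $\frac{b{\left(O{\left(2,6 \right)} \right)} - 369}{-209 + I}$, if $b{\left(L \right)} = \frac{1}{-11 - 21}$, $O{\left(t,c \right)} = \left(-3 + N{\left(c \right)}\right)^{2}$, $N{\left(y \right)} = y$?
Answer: $\frac{11809}{10720} \approx 1.1016$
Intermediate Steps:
$O{\left(t,c \right)} = \left(-3 + c\right)^{2}$
$b{\left(L \right)} = - \frac{1}{32}$ ($b{\left(L \right)} = \frac{1}{-32} = - \frac{1}{32}$)
$\frac{b{\left(O{\left(2,6 \right)} \right)} - 369}{-209 + I} = \frac{- \frac{1}{32} - 369}{-209 - 126} = - \frac{11809}{32 \left(-335\right)} = \left(- \frac{11809}{32}\right) \left(- \frac{1}{335}\right) = \frac{11809}{10720}$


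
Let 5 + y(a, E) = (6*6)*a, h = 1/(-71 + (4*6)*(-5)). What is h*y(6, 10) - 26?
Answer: -5177/191 ≈ -27.105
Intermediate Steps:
h = -1/191 (h = 1/(-71 + 24*(-5)) = 1/(-71 - 120) = 1/(-191) = -1/191 ≈ -0.0052356)
y(a, E) = -5 + 36*a (y(a, E) = -5 + (6*6)*a = -5 + 36*a)
h*y(6, 10) - 26 = -(-5 + 36*6)/191 - 26 = -(-5 + 216)/191 - 26 = -1/191*211 - 26 = -211/191 - 26 = -5177/191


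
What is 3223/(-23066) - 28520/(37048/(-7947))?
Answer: 653469188917/106818646 ≈ 6117.6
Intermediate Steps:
3223/(-23066) - 28520/(37048/(-7947)) = 3223*(-1/23066) - 28520/(37048*(-1/7947)) = -3223/23066 - 28520/(-37048/7947) = -3223/23066 - 28520*(-7947/37048) = -3223/23066 + 28331055/4631 = 653469188917/106818646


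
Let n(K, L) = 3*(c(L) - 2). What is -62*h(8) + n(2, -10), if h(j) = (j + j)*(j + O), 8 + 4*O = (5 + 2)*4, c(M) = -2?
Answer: -12908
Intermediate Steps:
O = 5 (O = -2 + ((5 + 2)*4)/4 = -2 + (7*4)/4 = -2 + (¼)*28 = -2 + 7 = 5)
n(K, L) = -12 (n(K, L) = 3*(-2 - 2) = 3*(-4) = -12)
h(j) = 2*j*(5 + j) (h(j) = (j + j)*(j + 5) = (2*j)*(5 + j) = 2*j*(5 + j))
-62*h(8) + n(2, -10) = -124*8*(5 + 8) - 12 = -124*8*13 - 12 = -62*208 - 12 = -12896 - 12 = -12908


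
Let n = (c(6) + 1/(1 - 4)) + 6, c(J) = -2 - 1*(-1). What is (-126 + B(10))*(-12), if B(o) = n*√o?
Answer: 1512 - 56*√10 ≈ 1334.9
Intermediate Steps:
c(J) = -1 (c(J) = -2 + 1 = -1)
n = 14/3 (n = (-1 + 1/(1 - 4)) + 6 = (-1 + 1/(-3)) + 6 = (-1 - ⅓) + 6 = -4/3 + 6 = 14/3 ≈ 4.6667)
B(o) = 14*√o/3
(-126 + B(10))*(-12) = (-126 + 14*√10/3)*(-12) = 1512 - 56*√10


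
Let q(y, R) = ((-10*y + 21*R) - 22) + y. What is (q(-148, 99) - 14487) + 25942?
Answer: 14844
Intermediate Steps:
q(y, R) = -22 - 9*y + 21*R (q(y, R) = (-22 - 10*y + 21*R) + y = -22 - 9*y + 21*R)
(q(-148, 99) - 14487) + 25942 = ((-22 - 9*(-148) + 21*99) - 14487) + 25942 = ((-22 + 1332 + 2079) - 14487) + 25942 = (3389 - 14487) + 25942 = -11098 + 25942 = 14844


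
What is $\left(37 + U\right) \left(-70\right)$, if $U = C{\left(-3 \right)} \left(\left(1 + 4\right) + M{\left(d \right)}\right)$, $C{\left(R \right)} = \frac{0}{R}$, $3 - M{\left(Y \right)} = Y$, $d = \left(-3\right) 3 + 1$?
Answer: $-2590$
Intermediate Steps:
$d = -8$ ($d = -9 + 1 = -8$)
$M{\left(Y \right)} = 3 - Y$
$C{\left(R \right)} = 0$
$U = 0$ ($U = 0 \left(\left(1 + 4\right) + \left(3 - -8\right)\right) = 0 \left(5 + \left(3 + 8\right)\right) = 0 \left(5 + 11\right) = 0 \cdot 16 = 0$)
$\left(37 + U\right) \left(-70\right) = \left(37 + 0\right) \left(-70\right) = 37 \left(-70\right) = -2590$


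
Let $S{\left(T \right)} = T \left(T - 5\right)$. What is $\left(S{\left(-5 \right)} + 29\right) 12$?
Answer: $948$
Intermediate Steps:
$S{\left(T \right)} = T \left(-5 + T\right)$
$\left(S{\left(-5 \right)} + 29\right) 12 = \left(- 5 \left(-5 - 5\right) + 29\right) 12 = \left(\left(-5\right) \left(-10\right) + 29\right) 12 = \left(50 + 29\right) 12 = 79 \cdot 12 = 948$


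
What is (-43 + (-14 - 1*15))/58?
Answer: -36/29 ≈ -1.2414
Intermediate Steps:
(-43 + (-14 - 1*15))/58 = (-43 + (-14 - 15))/58 = (-43 - 29)/58 = (1/58)*(-72) = -36/29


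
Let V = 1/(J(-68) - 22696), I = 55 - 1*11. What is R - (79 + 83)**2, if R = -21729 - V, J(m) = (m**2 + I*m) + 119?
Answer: -1004794484/20945 ≈ -47973.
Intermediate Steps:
I = 44 (I = 55 - 11 = 44)
J(m) = 119 + m**2 + 44*m (J(m) = (m**2 + 44*m) + 119 = 119 + m**2 + 44*m)
V = -1/20945 (V = 1/((119 + (-68)**2 + 44*(-68)) - 22696) = 1/((119 + 4624 - 2992) - 22696) = 1/(1751 - 22696) = 1/(-20945) = -1/20945 ≈ -4.7744e-5)
R = -455113904/20945 (R = -21729 - 1*(-1/20945) = -21729 + 1/20945 = -455113904/20945 ≈ -21729.)
R - (79 + 83)**2 = -455113904/20945 - (79 + 83)**2 = -455113904/20945 - 1*162**2 = -455113904/20945 - 1*26244 = -455113904/20945 - 26244 = -1004794484/20945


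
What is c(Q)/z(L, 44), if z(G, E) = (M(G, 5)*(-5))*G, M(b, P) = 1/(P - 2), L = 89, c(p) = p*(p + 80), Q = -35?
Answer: 945/89 ≈ 10.618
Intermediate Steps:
c(p) = p*(80 + p)
M(b, P) = 1/(-2 + P)
z(G, E) = -5*G/3 (z(G, E) = (-5/(-2 + 5))*G = (-5/3)*G = ((⅓)*(-5))*G = -5*G/3)
c(Q)/z(L, 44) = (-35*(80 - 35))/((-5/3*89)) = (-35*45)/(-445/3) = -1575*(-3/445) = 945/89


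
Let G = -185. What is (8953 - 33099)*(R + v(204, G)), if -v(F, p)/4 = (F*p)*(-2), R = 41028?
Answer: 6299498232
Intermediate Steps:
v(F, p) = 8*F*p (v(F, p) = -4*F*p*(-2) = -(-8)*F*p = 8*F*p)
(8953 - 33099)*(R + v(204, G)) = (8953 - 33099)*(41028 + 8*204*(-185)) = -24146*(41028 - 301920) = -24146*(-260892) = 6299498232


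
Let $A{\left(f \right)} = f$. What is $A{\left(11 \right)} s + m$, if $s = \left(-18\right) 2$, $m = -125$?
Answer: $-521$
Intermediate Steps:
$s = -36$
$A{\left(11 \right)} s + m = 11 \left(-36\right) - 125 = -396 - 125 = -521$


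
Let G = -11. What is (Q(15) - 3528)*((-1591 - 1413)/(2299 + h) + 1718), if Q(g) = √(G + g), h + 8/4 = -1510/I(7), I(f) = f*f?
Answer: -672142614628/111043 ≈ -6.0530e+6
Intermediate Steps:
I(f) = f²
h = -1608/49 (h = -2 - 1510/(7²) = -2 - 1510/49 = -1608/49 ≈ -32.816)
Q(g) = √(-11 + g)
(Q(15) - 3528)*((-1591 - 1413)/(2299 + h) + 1718) = (√(-11 + 15) - 3528)*((-1591 - 1413)/(2299 - 1608/49) + 1718) = (√4 - 3528)*(-3004/111043/49 + 1718) = (2 - 3528)*(-3004*49/111043 + 1718) = -3526*(-147196/111043 + 1718) = -3526*190624678/111043 = -672142614628/111043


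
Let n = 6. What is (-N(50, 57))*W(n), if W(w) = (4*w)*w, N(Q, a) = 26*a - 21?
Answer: -210384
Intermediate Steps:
N(Q, a) = -21 + 26*a
W(w) = 4*w²
(-N(50, 57))*W(n) = (-(-21 + 26*57))*(4*6²) = (-(-21 + 1482))*(4*36) = -1*1461*144 = -1461*144 = -210384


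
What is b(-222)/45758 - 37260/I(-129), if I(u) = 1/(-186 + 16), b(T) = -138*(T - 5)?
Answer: 144920177463/22879 ≈ 6.3342e+6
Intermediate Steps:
b(T) = 690 - 138*T (b(T) = -138*(-5 + T) = 690 - 138*T)
I(u) = -1/170 (I(u) = 1/(-170) = -1/170)
b(-222)/45758 - 37260/I(-129) = (690 - 138*(-222))/45758 - 37260/(-1/170) = (690 + 30636)*(1/45758) - 37260*(-170) = 31326*(1/45758) + 6334200 = 15663/22879 + 6334200 = 144920177463/22879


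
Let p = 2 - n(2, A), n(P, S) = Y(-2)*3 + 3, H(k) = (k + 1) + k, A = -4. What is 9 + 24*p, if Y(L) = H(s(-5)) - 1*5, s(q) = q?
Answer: 993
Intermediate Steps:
H(k) = 1 + 2*k (H(k) = (1 + k) + k = 1 + 2*k)
Y(L) = -14 (Y(L) = (1 + 2*(-5)) - 1*5 = (1 - 10) - 5 = -9 - 5 = -14)
n(P, S) = -39 (n(P, S) = -14*3 + 3 = -42 + 3 = -39)
p = 41 (p = 2 - 1*(-39) = 2 + 39 = 41)
9 + 24*p = 9 + 24*41 = 9 + 984 = 993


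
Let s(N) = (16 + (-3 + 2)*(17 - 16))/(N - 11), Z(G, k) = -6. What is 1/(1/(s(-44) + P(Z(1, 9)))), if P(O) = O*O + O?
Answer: 327/11 ≈ 29.727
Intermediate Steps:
P(O) = O + O**2 (P(O) = O**2 + O = O + O**2)
s(N) = 15/(-11 + N) (s(N) = (16 - 1*1)/(-11 + N) = (16 - 1)/(-11 + N) = 15/(-11 + N))
1/(1/(s(-44) + P(Z(1, 9)))) = 1/(1/(15/(-11 - 44) - 6*(1 - 6))) = 1/(1/(15/(-55) - 6*(-5))) = 1/(1/(15*(-1/55) + 30)) = 1/(1/(-3/11 + 30)) = 1/(1/(327/11)) = 1/(11/327) = 327/11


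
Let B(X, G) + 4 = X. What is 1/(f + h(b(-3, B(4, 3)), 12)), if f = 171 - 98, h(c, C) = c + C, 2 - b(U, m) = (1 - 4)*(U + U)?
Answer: 1/69 ≈ 0.014493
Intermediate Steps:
B(X, G) = -4 + X
b(U, m) = 2 + 6*U (b(U, m) = 2 - (1 - 4)*(U + U) = 2 - (-3)*2*U = 2 - (-6)*U = 2 + 6*U)
h(c, C) = C + c
f = 73
1/(f + h(b(-3, B(4, 3)), 12)) = 1/(73 + (12 + (2 + 6*(-3)))) = 1/(73 + (12 + (2 - 18))) = 1/(73 + (12 - 16)) = 1/(73 - 4) = 1/69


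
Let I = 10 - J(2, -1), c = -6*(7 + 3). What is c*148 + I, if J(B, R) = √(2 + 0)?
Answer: -8870 - √2 ≈ -8871.4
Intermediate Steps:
J(B, R) = √2
c = -60 (c = -6*10 = -60)
I = 10 - √2 ≈ 8.5858
c*148 + I = -60*148 + (10 - √2) = -8880 + (10 - √2) = -8870 - √2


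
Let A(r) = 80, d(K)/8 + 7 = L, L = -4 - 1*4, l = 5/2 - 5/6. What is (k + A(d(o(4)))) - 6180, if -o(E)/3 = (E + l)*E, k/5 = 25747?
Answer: 122635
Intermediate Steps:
k = 128735 (k = 5*25747 = 128735)
l = 5/3 (l = 5*(½) - 5*⅙ = 5/2 - ⅚ = 5/3 ≈ 1.6667)
o(E) = -3*E*(5/3 + E) (o(E) = -3*(E + 5/3)*E = -3*(5/3 + E)*E = -3*E*(5/3 + E))
L = -8 (L = -4 - 4 = -8)
d(K) = -120 (d(K) = -56 + 8*(-8) = -56 - 64 = -120)
(k + A(d(o(4)))) - 6180 = (128735 + 80) - 6180 = 128815 - 6180 = 122635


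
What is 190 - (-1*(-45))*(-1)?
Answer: 235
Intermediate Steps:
190 - (-1*(-45))*(-1) = 190 - 45*(-1) = 190 - 1*(-45) = 190 + 45 = 235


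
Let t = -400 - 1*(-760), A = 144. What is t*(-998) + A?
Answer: -359136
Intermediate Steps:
t = 360 (t = -400 + 760 = 360)
t*(-998) + A = 360*(-998) + 144 = -359280 + 144 = -359136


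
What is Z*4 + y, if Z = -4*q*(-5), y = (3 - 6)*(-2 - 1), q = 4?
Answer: 329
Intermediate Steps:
y = 9 (y = -3*(-3) = 9)
Z = 80 (Z = -4*4*(-5) = -16*(-5) = 80)
Z*4 + y = 80*4 + 9 = 320 + 9 = 329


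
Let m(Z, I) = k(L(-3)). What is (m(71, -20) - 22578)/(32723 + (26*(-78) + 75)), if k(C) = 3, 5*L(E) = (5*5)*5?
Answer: -4515/6154 ≈ -0.73367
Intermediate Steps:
L(E) = 25 (L(E) = ((5*5)*5)/5 = (25*5)/5 = (⅕)*125 = 25)
m(Z, I) = 3
(m(71, -20) - 22578)/(32723 + (26*(-78) + 75)) = (3 - 22578)/(32723 + (26*(-78) + 75)) = -22575/(32723 + (-2028 + 75)) = -22575/(32723 - 1953) = -22575/30770 = -22575*1/30770 = -4515/6154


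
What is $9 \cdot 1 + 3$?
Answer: $12$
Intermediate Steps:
$9 \cdot 1 + 3 = 9 + 3 = 12$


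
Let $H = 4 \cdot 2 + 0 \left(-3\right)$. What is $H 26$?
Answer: $208$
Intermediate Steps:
$H = 8$ ($H = 8 + 0 = 8$)
$H 26 = 8 \cdot 26 = 208$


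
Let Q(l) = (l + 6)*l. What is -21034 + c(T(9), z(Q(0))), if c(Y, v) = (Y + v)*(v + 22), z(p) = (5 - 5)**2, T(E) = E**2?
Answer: -19252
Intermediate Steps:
Q(l) = l*(6 + l) (Q(l) = (6 + l)*l = l*(6 + l))
z(p) = 0 (z(p) = 0**2 = 0)
c(Y, v) = (22 + v)*(Y + v) (c(Y, v) = (Y + v)*(22 + v) = (22 + v)*(Y + v))
-21034 + c(T(9), z(Q(0))) = -21034 + (0**2 + 22*9**2 + 22*0 + 9**2*0) = -21034 + (0 + 22*81 + 0 + 81*0) = -21034 + (0 + 1782 + 0 + 0) = -21034 + 1782 = -19252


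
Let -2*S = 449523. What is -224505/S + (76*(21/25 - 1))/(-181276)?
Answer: 18842639574/18862900775 ≈ 0.99893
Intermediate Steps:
S = -449523/2 (S = -½*449523 = -449523/2 ≈ -2.2476e+5)
-224505/S + (76*(21/25 - 1))/(-181276) = -224505/(-449523/2) + (76*(21/25 - 1))/(-181276) = -224505*(-2/449523) + (76*(21*(1/25) - 1))*(-1/181276) = 16630/16649 + (76*(21/25 - 1))*(-1/181276) = 16630/16649 + (76*(-4/25))*(-1/181276) = 16630/16649 - 304/25*(-1/181276) = 16630/16649 + 76/1132975 = 18842639574/18862900775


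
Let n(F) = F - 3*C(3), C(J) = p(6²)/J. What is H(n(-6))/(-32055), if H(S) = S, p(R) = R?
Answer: 14/10685 ≈ 0.0013102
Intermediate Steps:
C(J) = 36/J (C(J) = 6²/J = 36/J)
n(F) = -36 + F (n(F) = F - 108/3 = F - 3*12 = F - 36 = -36 + F)
H(n(-6))/(-32055) = (-36 - 6)/(-32055) = -42*(-1/32055) = 14/10685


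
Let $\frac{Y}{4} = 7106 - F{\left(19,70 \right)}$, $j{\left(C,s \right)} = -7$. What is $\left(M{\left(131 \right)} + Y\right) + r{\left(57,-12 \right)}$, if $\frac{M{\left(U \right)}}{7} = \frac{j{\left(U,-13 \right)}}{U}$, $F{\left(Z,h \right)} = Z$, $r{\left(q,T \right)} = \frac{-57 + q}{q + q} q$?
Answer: $\frac{3713539}{131} \approx 28348.0$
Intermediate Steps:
$r{\left(q,T \right)} = - \frac{57}{2} + \frac{q}{2}$ ($r{\left(q,T \right)} = \frac{-57 + q}{2 q} q = - \frac{57}{2} + \frac{q}{2}$)
$M{\left(U \right)} = - \frac{49}{U}$ ($M{\left(U \right)} = 7 \left(- \frac{7}{U}\right) = - \frac{49}{U}$)
$Y = 28348$ ($Y = 4 \left(7106 - 19\right) = 4 \cdot 7087 = 28348$)
$\left(M{\left(131 \right)} + Y\right) + r{\left(57,-12 \right)} = \left(- \frac{49}{131} + 28348\right) + \left(- \frac{57}{2} + \frac{1}{2} \cdot 57\right) = \left(\left(-49\right) \frac{1}{131} + 28348\right) + \left(- \frac{57}{2} + \frac{57}{2}\right) = \left(- \frac{49}{131} + 28348\right) + 0 = \frac{3713539}{131} + 0 = \frac{3713539}{131}$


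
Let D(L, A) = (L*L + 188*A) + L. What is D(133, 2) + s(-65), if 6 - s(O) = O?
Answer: 18269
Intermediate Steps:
D(L, A) = L + L² + 188*A (D(L, A) = (L² + 188*A) + L = L + L² + 188*A)
s(O) = 6 - O
D(133, 2) + s(-65) = (133 + 133² + 188*2) + (6 - 1*(-65)) = (133 + 17689 + 376) + (6 + 65) = 18198 + 71 = 18269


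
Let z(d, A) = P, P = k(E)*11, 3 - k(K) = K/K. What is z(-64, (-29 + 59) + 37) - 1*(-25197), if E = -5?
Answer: 25219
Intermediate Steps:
k(K) = 2 (k(K) = 3 - K/K = 3 - 1*1 = 3 - 1 = 2)
P = 22 (P = 2*11 = 22)
z(d, A) = 22
z(-64, (-29 + 59) + 37) - 1*(-25197) = 22 - 1*(-25197) = 22 + 25197 = 25219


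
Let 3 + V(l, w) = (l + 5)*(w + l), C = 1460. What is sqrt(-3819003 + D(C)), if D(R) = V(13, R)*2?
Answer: I*sqrt(3765981) ≈ 1940.6*I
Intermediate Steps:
V(l, w) = -3 + (5 + l)*(l + w) (V(l, w) = -3 + (l + 5)*(w + l) = -3 + (5 + l)*(l + w))
D(R) = 462 + 36*R (D(R) = (-3 + 13**2 + 5*13 + 5*R + 13*R)*2 = (-3 + 169 + 65 + 5*R + 13*R)*2 = (231 + 18*R)*2 = 462 + 36*R)
sqrt(-3819003 + D(C)) = sqrt(-3819003 + (462 + 36*1460)) = sqrt(-3819003 + (462 + 52560)) = sqrt(-3819003 + 53022) = sqrt(-3765981) = I*sqrt(3765981)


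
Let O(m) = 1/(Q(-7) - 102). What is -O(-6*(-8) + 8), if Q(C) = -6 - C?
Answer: 1/101 ≈ 0.0099010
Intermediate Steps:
O(m) = -1/101 (O(m) = 1/((-6 - 1*(-7)) - 102) = 1/((-6 + 7) - 102) = 1/(1 - 102) = 1/(-101) = -1/101)
-O(-6*(-8) + 8) = -1*(-1/101) = 1/101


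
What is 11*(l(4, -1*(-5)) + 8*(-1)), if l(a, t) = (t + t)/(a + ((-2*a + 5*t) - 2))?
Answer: -1562/19 ≈ -82.211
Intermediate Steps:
l(a, t) = 2*t/(-2 - a + 5*t) (l(a, t) = (2*t)/(a + (-2 - 2*a + 5*t)) = (2*t)/(-2 - a + 5*t) = 2*t/(-2 - a + 5*t))
11*(l(4, -1*(-5)) + 8*(-1)) = 11*(2*(-1*(-5))/(-2 - 1*4 + 5*(-1*(-5))) + 8*(-1)) = 11*(2*5/(-2 - 4 + 5*5) - 8) = 11*(2*5/(-2 - 4 + 25) - 8) = 11*(2*5/19 - 8) = 11*(2*5*(1/19) - 8) = 11*(10/19 - 8) = 11*(-142/19) = -1562/19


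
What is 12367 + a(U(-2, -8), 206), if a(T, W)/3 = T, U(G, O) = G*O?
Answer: 12415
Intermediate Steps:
a(T, W) = 3*T
12367 + a(U(-2, -8), 206) = 12367 + 3*(-2*(-8)) = 12367 + 3*16 = 12367 + 48 = 12415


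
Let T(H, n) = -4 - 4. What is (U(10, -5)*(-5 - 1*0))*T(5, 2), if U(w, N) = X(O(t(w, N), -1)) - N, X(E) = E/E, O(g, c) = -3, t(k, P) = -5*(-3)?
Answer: 240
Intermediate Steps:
t(k, P) = 15
T(H, n) = -8
X(E) = 1
U(w, N) = 1 - N
(U(10, -5)*(-5 - 1*0))*T(5, 2) = ((1 - 1*(-5))*(-5 - 1*0))*(-8) = ((1 + 5)*(-5 + 0))*(-8) = (6*(-5))*(-8) = -30*(-8) = 240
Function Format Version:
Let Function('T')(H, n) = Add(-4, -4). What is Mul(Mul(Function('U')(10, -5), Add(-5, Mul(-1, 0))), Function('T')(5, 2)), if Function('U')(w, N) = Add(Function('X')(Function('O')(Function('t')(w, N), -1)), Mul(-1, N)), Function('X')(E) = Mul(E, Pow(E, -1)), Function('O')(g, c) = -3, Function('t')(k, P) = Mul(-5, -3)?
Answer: 240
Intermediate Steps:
Function('t')(k, P) = 15
Function('T')(H, n) = -8
Function('X')(E) = 1
Function('U')(w, N) = Add(1, Mul(-1, N))
Mul(Mul(Function('U')(10, -5), Add(-5, Mul(-1, 0))), Function('T')(5, 2)) = Mul(Mul(Add(1, Mul(-1, -5)), Add(-5, Mul(-1, 0))), -8) = Mul(Mul(Add(1, 5), Add(-5, 0)), -8) = Mul(Mul(6, -5), -8) = Mul(-30, -8) = 240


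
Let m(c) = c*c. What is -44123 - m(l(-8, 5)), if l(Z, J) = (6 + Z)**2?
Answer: -44139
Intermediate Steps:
m(c) = c**2
-44123 - m(l(-8, 5)) = -44123 - ((6 - 8)**2)**2 = -44123 - ((-2)**2)**2 = -44123 - 1*4**2 = -44123 - 1*16 = -44123 - 16 = -44139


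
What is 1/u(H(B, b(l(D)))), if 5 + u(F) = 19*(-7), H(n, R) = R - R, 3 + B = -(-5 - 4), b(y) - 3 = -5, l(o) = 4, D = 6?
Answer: -1/138 ≈ -0.0072464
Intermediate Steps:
b(y) = -2 (b(y) = 3 - 5 = -2)
B = 6 (B = -3 - (-5 - 4) = -3 - 1*(-9) = -3 + 9 = 6)
H(n, R) = 0
u(F) = -138 (u(F) = -5 + 19*(-7) = -5 - 133 = -138)
1/u(H(B, b(l(D)))) = 1/(-138) = -1/138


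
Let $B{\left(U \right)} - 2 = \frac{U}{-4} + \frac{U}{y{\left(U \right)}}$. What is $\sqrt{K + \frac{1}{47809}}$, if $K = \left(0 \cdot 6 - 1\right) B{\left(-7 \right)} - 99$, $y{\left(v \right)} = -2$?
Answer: $\frac{i \sqrt{971422513189}}{95618} \approx 10.308 i$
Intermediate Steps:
$B{\left(U \right)} = 2 - \frac{3 U}{4}$ ($B{\left(U \right)} = 2 + \left(\frac{U}{-4} + \frac{U}{-2}\right) = 2 + \left(U \left(- \frac{1}{4}\right) + U \left(- \frac{1}{2}\right)\right) = 2 - \frac{3 U}{4}$)
$K = - \frac{425}{4}$ ($K = \left(0 \cdot 6 - 1\right) \left(2 - - \frac{21}{4}\right) - 99 = \left(0 - 1\right) \left(2 + \frac{21}{4}\right) - 99 = \left(-1\right) \frac{29}{4} - 99 = - \frac{29}{4} - 99 = - \frac{425}{4} \approx -106.25$)
$\sqrt{K + \frac{1}{47809}} = \sqrt{- \frac{425}{4} + \frac{1}{47809}} = \sqrt{- \frac{20318821}{191236}} = \frac{i \sqrt{971422513189}}{95618}$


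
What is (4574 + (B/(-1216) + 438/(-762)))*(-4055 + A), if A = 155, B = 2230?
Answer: -344174995125/19304 ≈ -1.7829e+7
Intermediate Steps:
(4574 + (B/(-1216) + 438/(-762)))*(-4055 + A) = (4574 + (2230/(-1216) + 438/(-762)))*(-4055 + 155) = (4574 + (2230*(-1/1216) + 438*(-1/762)))*(-3900) = (4574 + (-1115/608 - 73/127))*(-3900) = (4574 - 185989/77216)*(-3900) = (352999995/77216)*(-3900) = -344174995125/19304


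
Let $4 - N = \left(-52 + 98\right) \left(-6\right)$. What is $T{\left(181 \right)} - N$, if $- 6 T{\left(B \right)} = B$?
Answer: $- \frac{1861}{6} \approx -310.17$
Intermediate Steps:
$N = 280$ ($N = 4 - \left(-52 + 98\right) \left(-6\right) = 4 - 46 \left(-6\right) = 4 - -276 = 4 + 276 = 280$)
$T{\left(B \right)} = - \frac{B}{6}$
$T{\left(181 \right)} - N = \left(- \frac{1}{6}\right) 181 - 280 = - \frac{181}{6} - 280 = - \frac{1861}{6}$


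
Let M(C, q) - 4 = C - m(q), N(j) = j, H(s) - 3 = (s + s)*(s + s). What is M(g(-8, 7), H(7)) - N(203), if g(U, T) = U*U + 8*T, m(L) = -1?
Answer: -78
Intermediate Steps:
g(U, T) = U**2 + 8*T
H(s) = 3 + 4*s**2 (H(s) = 3 + (s + s)*(s + s) = 3 + (2*s)*(2*s) = 3 + 4*s**2)
M(C, q) = 5 + C (M(C, q) = 4 + (C - 1*(-1)) = 4 + (C + 1) = 4 + (1 + C) = 5 + C)
M(g(-8, 7), H(7)) - N(203) = (5 + ((-8)**2 + 8*7)) - 1*203 = (5 + (64 + 56)) - 203 = (5 + 120) - 203 = 125 - 203 = -78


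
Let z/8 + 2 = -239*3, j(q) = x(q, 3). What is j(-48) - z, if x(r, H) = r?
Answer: 5704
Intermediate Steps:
j(q) = q
z = -5752 (z = -16 + 8*(-239*3) = -16 + 8*(-717) = -16 - 5736 = -5752)
j(-48) - z = -48 - 1*(-5752) = -48 + 5752 = 5704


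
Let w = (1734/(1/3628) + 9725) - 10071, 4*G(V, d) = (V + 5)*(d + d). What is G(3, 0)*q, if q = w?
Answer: 0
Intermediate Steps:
G(V, d) = d*(5 + V)/2 (G(V, d) = ((V + 5)*(d + d))/4 = ((5 + V)*(2*d))/4 = (2*d*(5 + V))/4 = d*(5 + V)/2)
w = 6290606 (w = (1734/(1/3628) + 9725) - 10071 = (1734*3628 + 9725) - 10071 = (6290952 + 9725) - 10071 = 6300677 - 10071 = 6290606)
q = 6290606
G(3, 0)*q = ((½)*0*(5 + 3))*6290606 = ((½)*0*8)*6290606 = 0*6290606 = 0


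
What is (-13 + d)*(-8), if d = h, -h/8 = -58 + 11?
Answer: -2904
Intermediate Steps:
h = 376 (h = -8*(-58 + 11) = -8*(-47) = 376)
d = 376
(-13 + d)*(-8) = (-13 + 376)*(-8) = 363*(-8) = -2904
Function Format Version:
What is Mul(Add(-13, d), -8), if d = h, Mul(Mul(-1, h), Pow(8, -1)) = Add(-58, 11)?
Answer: -2904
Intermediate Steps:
h = 376 (h = Mul(-8, Add(-58, 11)) = Mul(-8, -47) = 376)
d = 376
Mul(Add(-13, d), -8) = Mul(Add(-13, 376), -8) = Mul(363, -8) = -2904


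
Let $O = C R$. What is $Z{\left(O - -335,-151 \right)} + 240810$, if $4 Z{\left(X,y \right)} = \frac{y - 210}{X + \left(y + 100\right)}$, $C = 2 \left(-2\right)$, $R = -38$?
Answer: $\frac{419972279}{1744} \approx 2.4081 \cdot 10^{5}$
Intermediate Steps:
$C = -4$
$O = 152$ ($O = \left(-4\right) \left(-38\right) = 152$)
$Z{\left(X,y \right)} = \frac{-210 + y}{4 \left(100 + X + y\right)}$ ($Z{\left(X,y \right)} = \frac{\left(y - 210\right) \frac{1}{X + \left(y + 100\right)}}{4} = \frac{\left(-210 + y\right) \frac{1}{X + \left(100 + y\right)}}{4} = \frac{\left(-210 + y\right) \frac{1}{100 + X + y}}{4} = \frac{\frac{1}{100 + X + y} \left(-210 + y\right)}{4} = \frac{-210 + y}{4 \left(100 + X + y\right)}$)
$Z{\left(O - -335,-151 \right)} + 240810 = \frac{-210 - 151}{4 \left(100 + \left(152 - -335\right) - 151\right)} + 240810 = \frac{1}{4} \frac{1}{100 + \left(152 + 335\right) - 151} \left(-361\right) + 240810 = \frac{1}{4} \frac{1}{100 + 487 - 151} \left(-361\right) + 240810 = \frac{1}{4} \cdot \frac{1}{436} \left(-361\right) + 240810 = - \frac{361}{1744} + 240810 = \frac{419972279}{1744}$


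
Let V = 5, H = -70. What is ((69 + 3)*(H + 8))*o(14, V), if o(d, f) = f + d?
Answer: -84816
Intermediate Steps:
o(d, f) = d + f
((69 + 3)*(H + 8))*o(14, V) = ((69 + 3)*(-70 + 8))*(14 + 5) = (72*(-62))*19 = -4464*19 = -84816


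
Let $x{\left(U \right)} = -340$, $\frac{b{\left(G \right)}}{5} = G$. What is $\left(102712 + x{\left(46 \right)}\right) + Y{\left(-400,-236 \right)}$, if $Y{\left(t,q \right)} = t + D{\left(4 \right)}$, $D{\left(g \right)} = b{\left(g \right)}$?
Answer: $101992$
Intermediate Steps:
$b{\left(G \right)} = 5 G$
$D{\left(g \right)} = 5 g$
$Y{\left(t,q \right)} = 20 + t$ ($Y{\left(t,q \right)} = t + 5 \cdot 4 = t + 20 = 20 + t$)
$\left(102712 + x{\left(46 \right)}\right) + Y{\left(-400,-236 \right)} = \left(102712 - 340\right) + \left(20 - 400\right) = 102372 - 380 = 101992$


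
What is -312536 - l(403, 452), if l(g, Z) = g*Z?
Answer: -494692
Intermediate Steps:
l(g, Z) = Z*g
-312536 - l(403, 452) = -312536 - 452*403 = -312536 - 1*182156 = -312536 - 182156 = -494692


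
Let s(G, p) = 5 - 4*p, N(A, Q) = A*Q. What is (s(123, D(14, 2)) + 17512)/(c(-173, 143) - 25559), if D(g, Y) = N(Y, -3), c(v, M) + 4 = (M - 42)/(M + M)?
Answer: -5016726/7310917 ≈ -0.68620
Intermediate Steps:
c(v, M) = -4 + (-42 + M)/(2*M) (c(v, M) = -4 + (M - 42)/(M + M) = -4 + (-42 + M)/((2*M)) = -4 + (-42 + M)*(1/(2*M)) = -4 + (-42 + M)/(2*M))
D(g, Y) = -3*Y (D(g, Y) = Y*(-3) = -3*Y)
(s(123, D(14, 2)) + 17512)/(c(-173, 143) - 25559) = ((5 - (-12)*2) + 17512)/((-7/2 - 21/143) - 25559) = ((5 - 4*(-6)) + 17512)/((-7/2 - 21*1/143) - 25559) = ((5 + 24) + 17512)/((-7/2 - 21/143) - 25559) = (29 + 17512)/(-1043/286 - 25559) = 17541/(-7310917/286) = 17541*(-286/7310917) = -5016726/7310917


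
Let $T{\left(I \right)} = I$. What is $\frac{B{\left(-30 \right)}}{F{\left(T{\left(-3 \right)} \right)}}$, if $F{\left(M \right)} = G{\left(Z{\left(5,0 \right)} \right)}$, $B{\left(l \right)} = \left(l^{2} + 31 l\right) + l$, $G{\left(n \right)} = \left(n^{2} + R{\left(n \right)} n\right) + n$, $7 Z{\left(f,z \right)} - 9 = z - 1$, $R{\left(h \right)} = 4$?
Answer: $- \frac{735}{86} \approx -8.5465$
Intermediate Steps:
$Z{\left(f,z \right)} = \frac{8}{7} + \frac{z}{7}$ ($Z{\left(f,z \right)} = \frac{9}{7} + \frac{z - 1}{7} = \frac{9}{7} + \frac{-1 + z}{7} = \frac{9}{7} + \left(- \frac{1}{7} + \frac{z}{7}\right) = \frac{8}{7} + \frac{z}{7}$)
$G{\left(n \right)} = n^{2} + 5 n$ ($G{\left(n \right)} = \left(n^{2} + 4 n\right) + n = n^{2} + 5 n$)
$B{\left(l \right)} = l^{2} + 32 l$
$F{\left(M \right)} = \frac{344}{49}$ ($F{\left(M \right)} = \left(\frac{8}{7} + \frac{1}{7} \cdot 0\right) \left(5 + \left(\frac{8}{7} + \frac{1}{7} \cdot 0\right)\right) = \left(\frac{8}{7} + 0\right) \left(5 + \left(\frac{8}{7} + 0\right)\right) = \frac{8 \left(5 + \frac{8}{7}\right)}{7} = \frac{8}{7} \cdot \frac{43}{7} = \frac{344}{49}$)
$\frac{B{\left(-30 \right)}}{F{\left(T{\left(-3 \right)} \right)}} = \frac{\left(-30\right) \left(32 - 30\right)}{\frac{344}{49}} = \left(-30\right) 2 \cdot \frac{49}{344} = \left(-60\right) \frac{49}{344} = - \frac{735}{86}$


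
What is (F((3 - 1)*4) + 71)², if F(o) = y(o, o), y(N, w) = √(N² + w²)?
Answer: 5169 + 1136*√2 ≈ 6775.5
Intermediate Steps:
F(o) = √2*√(o²) (F(o) = √(o² + o²) = √(2*o²) = √2*√(o²))
(F((3 - 1)*4) + 71)² = (√2*√(((3 - 1)*4)²) + 71)² = (√2*√((2*4)²) + 71)² = (√2*√(8²) + 71)² = (√2*√64 + 71)² = (√2*8 + 71)² = (8*√2 + 71)² = (71 + 8*√2)²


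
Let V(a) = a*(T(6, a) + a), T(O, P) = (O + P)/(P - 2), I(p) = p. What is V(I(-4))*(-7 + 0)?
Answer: -364/3 ≈ -121.33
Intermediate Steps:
T(O, P) = (O + P)/(-2 + P)
V(a) = a*(a + (6 + a)/(-2 + a)) (V(a) = a*((6 + a)/(-2 + a) + a) = a*(a + (6 + a)/(-2 + a)))
V(I(-4))*(-7 + 0) = (-4*(6 + (-4)² - 1*(-4))/(-2 - 4))*(-7 + 0) = -4*(6 + 16 + 4)/(-6)*(-7) = -4*(-⅙)*26*(-7) = (52/3)*(-7) = -364/3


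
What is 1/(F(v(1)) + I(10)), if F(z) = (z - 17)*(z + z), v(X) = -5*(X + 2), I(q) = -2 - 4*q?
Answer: 1/918 ≈ 0.0010893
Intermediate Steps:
v(X) = -10 - 5*X (v(X) = -5*(2 + X) = -10 - 5*X)
F(z) = 2*z*(-17 + z) (F(z) = (-17 + z)*(2*z) = 2*z*(-17 + z))
1/(F(v(1)) + I(10)) = 1/(2*(-10 - 5*1)*(-17 + (-10 - 5*1)) + (-2 - 4*10)) = 1/(2*(-10 - 5)*(-17 + (-10 - 5)) + (-2 - 40)) = 1/(2*(-15)*(-17 - 15) - 42) = 1/(2*(-15)*(-32) - 42) = 1/(960 - 42) = 1/918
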